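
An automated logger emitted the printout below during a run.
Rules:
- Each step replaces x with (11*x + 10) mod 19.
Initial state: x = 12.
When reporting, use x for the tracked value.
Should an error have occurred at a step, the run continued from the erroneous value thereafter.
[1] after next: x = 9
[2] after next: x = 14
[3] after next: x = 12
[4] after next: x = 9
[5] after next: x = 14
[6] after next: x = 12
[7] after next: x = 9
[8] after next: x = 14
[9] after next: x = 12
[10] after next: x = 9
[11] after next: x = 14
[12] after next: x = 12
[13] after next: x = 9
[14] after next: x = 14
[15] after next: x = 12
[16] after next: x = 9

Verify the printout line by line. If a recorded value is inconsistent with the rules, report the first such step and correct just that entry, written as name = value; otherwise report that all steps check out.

1. x = (11*12 + 10) mod 19 = 9 (agrees with the printout)
2. x = (11*9 + 10) mod 19 = 14 (agrees with the printout)
3. x = (11*14 + 10) mod 19 = 12 (exactly as logged)
4. x = (11*12 + 10) mod 19 = 9 (confirmed correct)
5. x = (11*9 + 10) mod 19 = 14 (matches)
6. x = (11*14 + 10) mod 19 = 12 (matches)
7. x = (11*12 + 10) mod 19 = 9 (confirmed correct)
8. x = (11*9 + 10) mod 19 = 14 (agrees with the printout)
9. x = (11*14 + 10) mod 19 = 12 (verified)
10. x = (11*12 + 10) mod 19 = 9 (verified)
11. x = (11*9 + 10) mod 19 = 14 (agrees with the printout)
12. x = (11*14 + 10) mod 19 = 12 (matches)
13. x = (11*12 + 10) mod 19 = 9 (no discrepancy)
14. x = (11*9 + 10) mod 19 = 14 (consistent with the printout)
15. x = (11*14 + 10) mod 19 = 12 (matches)
16. x = (11*12 + 10) mod 19 = 9 (confirmed correct)
All entries verified; no error found.

no error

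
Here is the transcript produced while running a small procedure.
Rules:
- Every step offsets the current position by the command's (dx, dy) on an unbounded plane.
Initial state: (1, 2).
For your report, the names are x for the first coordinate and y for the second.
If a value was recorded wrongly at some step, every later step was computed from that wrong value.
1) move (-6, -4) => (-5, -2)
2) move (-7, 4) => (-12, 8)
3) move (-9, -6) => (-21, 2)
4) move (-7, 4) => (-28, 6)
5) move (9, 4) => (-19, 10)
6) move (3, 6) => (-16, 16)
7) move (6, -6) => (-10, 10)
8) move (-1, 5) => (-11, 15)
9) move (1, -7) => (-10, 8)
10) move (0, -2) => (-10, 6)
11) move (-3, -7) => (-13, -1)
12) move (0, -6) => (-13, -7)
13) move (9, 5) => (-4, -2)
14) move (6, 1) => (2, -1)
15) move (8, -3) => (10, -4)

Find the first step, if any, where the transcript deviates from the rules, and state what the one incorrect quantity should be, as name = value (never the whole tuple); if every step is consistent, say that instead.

step 1: x = 1 + (-6) = -5, y = 2 + (-4) = -2 -> agrees with the transcript
step 2: x = -5 + (-7) = -12, y = -2 + (4) = 2 -> the recorded entry deviates here
Step 2 is the first one off; corrected, y = 2.

step 2, y = 2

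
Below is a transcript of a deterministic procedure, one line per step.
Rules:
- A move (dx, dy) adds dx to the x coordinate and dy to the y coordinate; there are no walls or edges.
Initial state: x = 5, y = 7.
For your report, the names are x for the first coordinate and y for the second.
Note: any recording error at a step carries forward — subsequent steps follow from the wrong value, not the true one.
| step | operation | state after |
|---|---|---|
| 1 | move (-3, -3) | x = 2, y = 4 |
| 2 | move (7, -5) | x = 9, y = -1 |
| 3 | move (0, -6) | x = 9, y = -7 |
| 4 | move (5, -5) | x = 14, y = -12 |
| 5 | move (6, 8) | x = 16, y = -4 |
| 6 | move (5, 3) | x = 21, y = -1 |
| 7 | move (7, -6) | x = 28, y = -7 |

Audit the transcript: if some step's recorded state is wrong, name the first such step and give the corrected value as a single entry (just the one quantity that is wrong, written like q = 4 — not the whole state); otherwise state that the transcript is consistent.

step 5, x = 20

Recomputing the run from the initial state:
step 1: x = 2, y = 4
step 2: x = 9, y = -1
step 3: x = 9, y = -7
step 4: x = 14, y = -12
step 5: x = 20, y = -4
step 6: x = 25, y = -1
step 7: x = 32, y = -7
The first disagreement with the transcript is at step 5, where the value should be x = 20.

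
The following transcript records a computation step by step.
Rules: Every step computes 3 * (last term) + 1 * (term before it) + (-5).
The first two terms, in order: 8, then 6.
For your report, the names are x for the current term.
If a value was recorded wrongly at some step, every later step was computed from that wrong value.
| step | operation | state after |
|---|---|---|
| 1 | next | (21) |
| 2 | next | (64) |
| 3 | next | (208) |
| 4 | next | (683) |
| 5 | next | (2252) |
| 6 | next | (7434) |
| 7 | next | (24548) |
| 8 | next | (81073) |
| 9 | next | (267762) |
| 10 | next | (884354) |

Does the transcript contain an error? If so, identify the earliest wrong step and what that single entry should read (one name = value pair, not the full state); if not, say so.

step 7, x = 24549

Recomputing the run from the initial state:
step 1: x = 21
step 2: x = 64
step 3: x = 208
step 4: x = 683
step 5: x = 2252
step 6: x = 7434
step 7: x = 24549
step 8: x = 81076
step 9: x = 267772
step 10: x = 884387
The first disagreement with the transcript is at step 7, where the value should be x = 24549.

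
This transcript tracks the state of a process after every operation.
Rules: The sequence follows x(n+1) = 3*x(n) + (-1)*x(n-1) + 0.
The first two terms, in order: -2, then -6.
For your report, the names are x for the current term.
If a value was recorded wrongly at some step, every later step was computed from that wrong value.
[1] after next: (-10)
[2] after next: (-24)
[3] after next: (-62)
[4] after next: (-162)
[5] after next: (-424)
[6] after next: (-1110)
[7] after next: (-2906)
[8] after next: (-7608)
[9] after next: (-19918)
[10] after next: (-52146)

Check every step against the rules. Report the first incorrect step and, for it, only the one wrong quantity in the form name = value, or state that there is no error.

Recomputing the run from the initial state:
step 1: x = -16
step 2: x = -42
step 3: x = -110
step 4: x = -288
step 5: x = -754
step 6: x = -1974
step 7: x = -5168
step 8: x = -13530
step 9: x = -35422
step 10: x = -92736
The first disagreement with the transcript is at step 1, where the value should be x = -16.

step 1, x = -16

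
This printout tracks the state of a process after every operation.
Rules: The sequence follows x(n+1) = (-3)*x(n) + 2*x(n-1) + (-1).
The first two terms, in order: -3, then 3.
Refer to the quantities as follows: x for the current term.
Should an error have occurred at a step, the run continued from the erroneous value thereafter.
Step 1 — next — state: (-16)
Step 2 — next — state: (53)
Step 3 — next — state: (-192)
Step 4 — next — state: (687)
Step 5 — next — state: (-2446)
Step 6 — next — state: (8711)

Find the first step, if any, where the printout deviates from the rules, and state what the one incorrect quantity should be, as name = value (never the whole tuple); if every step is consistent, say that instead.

Recomputing the run from the initial state:
step 1: x = -16
step 2: x = 53
step 3: x = -192
step 4: x = 681
step 5: x = -2428
step 6: x = 8645
The first disagreement with the printout is at step 4, where the value should be x = 681.

step 4, x = 681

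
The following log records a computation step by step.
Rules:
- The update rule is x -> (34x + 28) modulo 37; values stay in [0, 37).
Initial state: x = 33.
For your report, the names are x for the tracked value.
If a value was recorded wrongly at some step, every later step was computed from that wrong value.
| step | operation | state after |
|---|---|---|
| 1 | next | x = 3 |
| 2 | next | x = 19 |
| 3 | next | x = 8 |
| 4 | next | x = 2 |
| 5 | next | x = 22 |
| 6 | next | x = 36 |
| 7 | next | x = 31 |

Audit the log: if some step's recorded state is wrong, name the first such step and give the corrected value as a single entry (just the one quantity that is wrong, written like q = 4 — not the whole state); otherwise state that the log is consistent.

Recomputing the run from the initial state:
step 1: x = 3
step 2: x = 19
step 3: x = 8
step 4: x = 4
step 5: x = 16
step 6: x = 17
step 7: x = 14
The first disagreement with the log is at step 4, where the value should be x = 4.

step 4, x = 4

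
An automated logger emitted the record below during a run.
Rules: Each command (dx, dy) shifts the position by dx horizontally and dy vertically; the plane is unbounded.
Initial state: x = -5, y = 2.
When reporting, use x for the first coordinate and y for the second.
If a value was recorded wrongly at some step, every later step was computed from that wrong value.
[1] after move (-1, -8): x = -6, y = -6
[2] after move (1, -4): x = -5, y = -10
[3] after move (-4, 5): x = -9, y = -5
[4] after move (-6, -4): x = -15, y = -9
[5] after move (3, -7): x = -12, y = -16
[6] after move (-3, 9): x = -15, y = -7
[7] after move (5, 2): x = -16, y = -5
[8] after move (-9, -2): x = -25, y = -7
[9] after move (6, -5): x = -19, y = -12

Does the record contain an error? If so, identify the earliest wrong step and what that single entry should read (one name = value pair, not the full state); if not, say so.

step 7, x = -10

Recomputing the run from the initial state:
step 1: x = -6, y = -6
step 2: x = -5, y = -10
step 3: x = -9, y = -5
step 4: x = -15, y = -9
step 5: x = -12, y = -16
step 6: x = -15, y = -7
step 7: x = -10, y = -5
step 8: x = -19, y = -7
step 9: x = -13, y = -12
The first disagreement with the record is at step 7, where the value should be x = -10.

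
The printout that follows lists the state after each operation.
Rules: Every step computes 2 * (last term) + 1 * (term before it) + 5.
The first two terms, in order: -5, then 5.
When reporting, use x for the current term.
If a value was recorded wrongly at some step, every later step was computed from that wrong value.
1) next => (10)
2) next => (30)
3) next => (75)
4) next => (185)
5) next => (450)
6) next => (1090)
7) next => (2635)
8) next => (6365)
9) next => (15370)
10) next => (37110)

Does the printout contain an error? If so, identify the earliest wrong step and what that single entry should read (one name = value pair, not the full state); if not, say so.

Step 1: x = 2*(5) + (1)*(-5) + (5) = 10 — no discrepancy.
Step 2: x = 2*(10) + (1)*(5) + (5) = 30 — checks out.
Step 3: x = 2*(30) + (1)*(10) + (5) = 75 — exactly as logged.
Step 4: x = 2*(75) + (1)*(30) + (5) = 185 — verified.
Step 5: x = 2*(185) + (1)*(75) + (5) = 450 — in agreement.
Step 6: x = 2*(450) + (1)*(185) + (5) = 1090 — checks out.
Step 7: x = 2*(1090) + (1)*(450) + (5) = 2635 — verified.
Step 8: x = 2*(2635) + (1)*(1090) + (5) = 6365 — checks out.
Step 9: x = 2*(6365) + (1)*(2635) + (5) = 15370 — checks out.
Step 10: x = 2*(15370) + (1)*(6365) + (5) = 37110 — matches.
The whole run recomputes cleanly — no discrepancies.

no error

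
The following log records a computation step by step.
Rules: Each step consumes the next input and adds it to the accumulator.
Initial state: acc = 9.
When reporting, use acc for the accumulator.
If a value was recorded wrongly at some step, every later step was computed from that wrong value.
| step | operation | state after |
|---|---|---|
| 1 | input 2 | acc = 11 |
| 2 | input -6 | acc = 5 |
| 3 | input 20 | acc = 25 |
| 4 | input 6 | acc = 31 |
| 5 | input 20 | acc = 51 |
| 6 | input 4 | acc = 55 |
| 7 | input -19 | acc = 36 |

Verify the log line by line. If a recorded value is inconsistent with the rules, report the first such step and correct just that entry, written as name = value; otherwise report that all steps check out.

Recomputing the run from the initial state:
step 1: acc = 11
step 2: acc = 5
step 3: acc = 25
step 4: acc = 31
step 5: acc = 51
step 6: acc = 55
step 7: acc = 36
This matches the log at every step.

no error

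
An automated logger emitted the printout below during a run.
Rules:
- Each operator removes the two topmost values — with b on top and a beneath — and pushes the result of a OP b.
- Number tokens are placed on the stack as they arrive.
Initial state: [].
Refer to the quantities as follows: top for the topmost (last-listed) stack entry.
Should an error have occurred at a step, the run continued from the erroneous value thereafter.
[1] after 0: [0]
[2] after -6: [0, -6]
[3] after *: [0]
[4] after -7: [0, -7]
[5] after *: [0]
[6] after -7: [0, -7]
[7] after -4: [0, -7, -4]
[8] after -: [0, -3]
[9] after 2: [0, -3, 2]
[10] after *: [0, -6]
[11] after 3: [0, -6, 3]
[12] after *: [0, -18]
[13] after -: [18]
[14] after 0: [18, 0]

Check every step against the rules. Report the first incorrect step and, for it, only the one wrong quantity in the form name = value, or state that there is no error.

no error

Recomputing the run from the initial state:
step 1: [0]
step 2: [0, -6]
step 3: [0]
step 4: [0, -7]
step 5: [0]
step 6: [0, -7]
step 7: [0, -7, -4]
step 8: [0, -3]
step 9: [0, -3, 2]
step 10: [0, -6]
step 11: [0, -6, 3]
step 12: [0, -18]
step 13: [18]
step 14: [18, 0]
This matches the printout at every step.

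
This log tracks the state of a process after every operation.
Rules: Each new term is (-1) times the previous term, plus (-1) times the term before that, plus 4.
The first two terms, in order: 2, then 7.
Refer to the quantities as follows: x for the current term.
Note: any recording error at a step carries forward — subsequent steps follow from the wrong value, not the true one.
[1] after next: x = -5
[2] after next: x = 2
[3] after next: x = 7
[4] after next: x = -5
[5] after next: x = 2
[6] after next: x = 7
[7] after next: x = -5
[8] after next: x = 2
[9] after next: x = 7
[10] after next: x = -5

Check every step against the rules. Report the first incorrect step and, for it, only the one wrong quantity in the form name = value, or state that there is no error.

Recomputing the run from the initial state:
step 1: x = -5
step 2: x = 2
step 3: x = 7
step 4: x = -5
step 5: x = 2
step 6: x = 7
step 7: x = -5
step 8: x = 2
step 9: x = 7
step 10: x = -5
This matches the log at every step.

no error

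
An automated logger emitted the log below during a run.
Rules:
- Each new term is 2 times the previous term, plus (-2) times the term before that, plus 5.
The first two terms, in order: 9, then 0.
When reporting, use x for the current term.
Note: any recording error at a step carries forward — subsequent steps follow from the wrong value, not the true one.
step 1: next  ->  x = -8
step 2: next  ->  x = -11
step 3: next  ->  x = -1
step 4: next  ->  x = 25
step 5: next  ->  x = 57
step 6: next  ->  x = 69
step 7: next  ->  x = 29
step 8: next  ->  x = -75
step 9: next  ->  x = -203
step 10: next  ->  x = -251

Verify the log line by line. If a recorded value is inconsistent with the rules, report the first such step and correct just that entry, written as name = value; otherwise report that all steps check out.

step 1, x = -13

Step 1: x = 2*(0) + (-2)*(9) + (5) = -13 — the log has a different value.
That makes step 1 the first incorrect line — x = -13 is what it should show.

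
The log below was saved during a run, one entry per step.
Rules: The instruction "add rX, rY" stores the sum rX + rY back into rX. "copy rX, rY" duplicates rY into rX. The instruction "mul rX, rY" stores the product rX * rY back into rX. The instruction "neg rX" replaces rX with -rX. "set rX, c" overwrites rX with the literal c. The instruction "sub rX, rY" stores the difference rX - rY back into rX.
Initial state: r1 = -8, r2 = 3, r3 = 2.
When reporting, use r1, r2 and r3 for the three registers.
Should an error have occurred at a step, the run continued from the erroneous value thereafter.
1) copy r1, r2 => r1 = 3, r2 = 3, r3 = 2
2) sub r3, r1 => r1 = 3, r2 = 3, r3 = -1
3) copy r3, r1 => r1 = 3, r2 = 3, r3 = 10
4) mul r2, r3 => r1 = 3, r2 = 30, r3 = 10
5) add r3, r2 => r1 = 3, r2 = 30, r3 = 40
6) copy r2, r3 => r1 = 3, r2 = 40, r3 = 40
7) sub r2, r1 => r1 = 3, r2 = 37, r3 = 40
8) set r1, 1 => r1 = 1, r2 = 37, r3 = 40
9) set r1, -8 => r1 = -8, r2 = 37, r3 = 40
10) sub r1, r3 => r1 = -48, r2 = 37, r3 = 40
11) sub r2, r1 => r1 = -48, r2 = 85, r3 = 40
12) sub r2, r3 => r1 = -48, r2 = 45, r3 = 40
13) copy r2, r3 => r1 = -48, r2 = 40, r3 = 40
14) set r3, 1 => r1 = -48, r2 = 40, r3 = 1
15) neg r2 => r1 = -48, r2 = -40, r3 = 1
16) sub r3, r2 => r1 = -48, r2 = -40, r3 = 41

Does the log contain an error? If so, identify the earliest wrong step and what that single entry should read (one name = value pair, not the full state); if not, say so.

step 3, r3 = 3

Recomputing the run from the initial state:
step 1: r1 = 3, r2 = 3, r3 = 2
step 2: r1 = 3, r2 = 3, r3 = -1
step 3: r1 = 3, r2 = 3, r3 = 3
step 4: r1 = 3, r2 = 9, r3 = 3
step 5: r1 = 3, r2 = 9, r3 = 12
step 6: r1 = 3, r2 = 12, r3 = 12
step 7: r1 = 3, r2 = 9, r3 = 12
step 8: r1 = 1, r2 = 9, r3 = 12
step 9: r1 = -8, r2 = 9, r3 = 12
step 10: r1 = -20, r2 = 9, r3 = 12
step 11: r1 = -20, r2 = 29, r3 = 12
step 12: r1 = -20, r2 = 17, r3 = 12
step 13: r1 = -20, r2 = 12, r3 = 12
step 14: r1 = -20, r2 = 12, r3 = 1
step 15: r1 = -20, r2 = -12, r3 = 1
step 16: r1 = -20, r2 = -12, r3 = 13
The first disagreement with the log is at step 3, where the value should be r3 = 3.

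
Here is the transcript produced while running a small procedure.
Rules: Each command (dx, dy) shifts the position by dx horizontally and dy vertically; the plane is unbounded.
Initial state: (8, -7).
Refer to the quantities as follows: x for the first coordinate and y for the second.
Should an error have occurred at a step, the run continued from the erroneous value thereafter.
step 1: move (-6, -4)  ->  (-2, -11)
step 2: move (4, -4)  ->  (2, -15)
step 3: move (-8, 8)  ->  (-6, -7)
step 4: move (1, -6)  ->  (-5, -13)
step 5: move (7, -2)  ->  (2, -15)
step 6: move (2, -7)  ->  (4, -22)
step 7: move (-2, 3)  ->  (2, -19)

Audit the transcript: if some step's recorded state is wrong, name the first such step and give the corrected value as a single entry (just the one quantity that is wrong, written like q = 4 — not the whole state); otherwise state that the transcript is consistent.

step 1, x = 2

Recomputing the run from the initial state:
step 1: x = 2, y = -11
step 2: x = 6, y = -15
step 3: x = -2, y = -7
step 4: x = -1, y = -13
step 5: x = 6, y = -15
step 6: x = 8, y = -22
step 7: x = 6, y = -19
The first disagreement with the transcript is at step 1, where the value should be x = 2.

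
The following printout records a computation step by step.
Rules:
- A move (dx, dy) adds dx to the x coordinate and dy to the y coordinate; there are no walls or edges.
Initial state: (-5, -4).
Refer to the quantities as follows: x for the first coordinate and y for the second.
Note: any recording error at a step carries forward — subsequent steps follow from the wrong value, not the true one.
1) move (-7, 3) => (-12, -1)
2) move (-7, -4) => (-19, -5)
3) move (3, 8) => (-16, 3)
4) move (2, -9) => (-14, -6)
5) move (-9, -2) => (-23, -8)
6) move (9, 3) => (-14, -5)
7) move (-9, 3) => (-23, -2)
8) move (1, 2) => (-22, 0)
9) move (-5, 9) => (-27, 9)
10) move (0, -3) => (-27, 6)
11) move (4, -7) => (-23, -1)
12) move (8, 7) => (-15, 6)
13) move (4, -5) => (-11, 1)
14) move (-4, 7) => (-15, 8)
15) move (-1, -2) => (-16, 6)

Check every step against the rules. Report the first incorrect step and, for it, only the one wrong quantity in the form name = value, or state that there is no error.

Recomputing the run from the initial state:
step 1: x = -12, y = -1
step 2: x = -19, y = -5
step 3: x = -16, y = 3
step 4: x = -14, y = -6
step 5: x = -23, y = -8
step 6: x = -14, y = -5
step 7: x = -23, y = -2
step 8: x = -22, y = 0
step 9: x = -27, y = 9
step 10: x = -27, y = 6
step 11: x = -23, y = -1
step 12: x = -15, y = 6
step 13: x = -11, y = 1
step 14: x = -15, y = 8
step 15: x = -16, y = 6
This matches the printout at every step.

no error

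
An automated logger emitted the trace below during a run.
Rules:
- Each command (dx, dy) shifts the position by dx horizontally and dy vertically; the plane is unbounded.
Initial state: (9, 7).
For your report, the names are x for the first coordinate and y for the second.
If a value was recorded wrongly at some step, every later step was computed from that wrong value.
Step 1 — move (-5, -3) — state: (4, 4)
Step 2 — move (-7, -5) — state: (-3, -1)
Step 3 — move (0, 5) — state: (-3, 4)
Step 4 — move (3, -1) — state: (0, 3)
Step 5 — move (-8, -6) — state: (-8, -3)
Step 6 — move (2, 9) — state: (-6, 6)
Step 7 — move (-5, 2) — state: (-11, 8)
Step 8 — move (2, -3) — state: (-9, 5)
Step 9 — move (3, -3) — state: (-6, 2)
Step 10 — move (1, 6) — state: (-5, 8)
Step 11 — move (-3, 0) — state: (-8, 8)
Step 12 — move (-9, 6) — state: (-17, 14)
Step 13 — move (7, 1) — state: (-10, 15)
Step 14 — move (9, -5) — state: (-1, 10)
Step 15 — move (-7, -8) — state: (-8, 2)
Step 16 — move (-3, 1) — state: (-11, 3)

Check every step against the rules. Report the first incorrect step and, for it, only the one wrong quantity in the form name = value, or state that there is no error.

Recomputing the run from the initial state:
step 1: x = 4, y = 4
step 2: x = -3, y = -1
step 3: x = -3, y = 4
step 4: x = 0, y = 3
step 5: x = -8, y = -3
step 6: x = -6, y = 6
step 7: x = -11, y = 8
step 8: x = -9, y = 5
step 9: x = -6, y = 2
step 10: x = -5, y = 8
step 11: x = -8, y = 8
step 12: x = -17, y = 14
step 13: x = -10, y = 15
step 14: x = -1, y = 10
step 15: x = -8, y = 2
step 16: x = -11, y = 3
This matches the trace at every step.

no error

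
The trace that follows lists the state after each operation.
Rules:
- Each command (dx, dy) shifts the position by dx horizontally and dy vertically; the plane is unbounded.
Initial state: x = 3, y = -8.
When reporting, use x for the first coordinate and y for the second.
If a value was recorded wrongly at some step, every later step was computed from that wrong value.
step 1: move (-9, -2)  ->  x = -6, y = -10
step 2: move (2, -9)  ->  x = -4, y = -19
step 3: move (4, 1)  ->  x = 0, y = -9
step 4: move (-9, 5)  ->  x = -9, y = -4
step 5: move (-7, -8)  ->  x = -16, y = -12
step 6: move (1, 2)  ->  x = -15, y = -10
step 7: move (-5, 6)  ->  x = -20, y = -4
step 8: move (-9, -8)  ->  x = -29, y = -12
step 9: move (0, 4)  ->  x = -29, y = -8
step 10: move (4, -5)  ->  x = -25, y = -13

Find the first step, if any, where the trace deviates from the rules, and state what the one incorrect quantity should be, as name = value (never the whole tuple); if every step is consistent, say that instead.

step 3, y = -18

Recomputing the run from the initial state:
step 1: x = -6, y = -10
step 2: x = -4, y = -19
step 3: x = 0, y = -18
step 4: x = -9, y = -13
step 5: x = -16, y = -21
step 6: x = -15, y = -19
step 7: x = -20, y = -13
step 8: x = -29, y = -21
step 9: x = -29, y = -17
step 10: x = -25, y = -22
The first disagreement with the trace is at step 3, where the value should be y = -18.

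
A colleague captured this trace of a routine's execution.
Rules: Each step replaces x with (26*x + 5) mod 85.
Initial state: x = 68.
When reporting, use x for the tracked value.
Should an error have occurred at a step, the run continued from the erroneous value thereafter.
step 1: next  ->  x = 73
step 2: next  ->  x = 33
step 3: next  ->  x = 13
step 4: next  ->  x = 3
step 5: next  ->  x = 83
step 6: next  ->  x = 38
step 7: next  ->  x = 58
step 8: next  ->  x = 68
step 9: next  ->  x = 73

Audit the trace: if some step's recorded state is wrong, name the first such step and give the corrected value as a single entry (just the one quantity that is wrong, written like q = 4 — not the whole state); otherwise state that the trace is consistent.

no error

Step 1: x = (26*68 + 5) mod 85 = 73 — exactly as logged.
Step 2: x = (26*73 + 5) mod 85 = 33 — verified.
Step 3: x = (26*33 + 5) mod 85 = 13 — agrees with the trace.
Step 4: x = (26*13 + 5) mod 85 = 3 — no discrepancy.
Step 5: x = (26*3 + 5) mod 85 = 83 — exactly as logged.
Step 6: x = (26*83 + 5) mod 85 = 38 — exactly as logged.
Step 7: x = (26*38 + 5) mod 85 = 58 — verified.
Step 8: x = (26*58 + 5) mod 85 = 68 — exactly as logged.
Step 9: x = (26*68 + 5) mod 85 = 73 — agrees with the trace.
No step deviates from the rules.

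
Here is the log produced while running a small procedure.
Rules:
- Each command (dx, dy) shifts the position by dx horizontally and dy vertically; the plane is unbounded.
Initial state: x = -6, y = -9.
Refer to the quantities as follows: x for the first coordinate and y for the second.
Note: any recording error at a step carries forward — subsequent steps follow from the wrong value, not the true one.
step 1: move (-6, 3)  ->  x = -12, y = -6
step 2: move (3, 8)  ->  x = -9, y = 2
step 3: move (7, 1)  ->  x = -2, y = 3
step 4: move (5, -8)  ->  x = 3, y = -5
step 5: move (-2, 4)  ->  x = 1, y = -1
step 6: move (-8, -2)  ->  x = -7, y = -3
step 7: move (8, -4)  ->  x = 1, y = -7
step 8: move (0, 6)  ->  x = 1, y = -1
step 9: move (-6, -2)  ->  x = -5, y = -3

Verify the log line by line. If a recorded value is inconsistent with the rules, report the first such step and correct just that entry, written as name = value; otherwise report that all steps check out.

no error

Recomputing the run from the initial state:
step 1: x = -12, y = -6
step 2: x = -9, y = 2
step 3: x = -2, y = 3
step 4: x = 3, y = -5
step 5: x = 1, y = -1
step 6: x = -7, y = -3
step 7: x = 1, y = -7
step 8: x = 1, y = -1
step 9: x = -5, y = -3
This matches the log at every step.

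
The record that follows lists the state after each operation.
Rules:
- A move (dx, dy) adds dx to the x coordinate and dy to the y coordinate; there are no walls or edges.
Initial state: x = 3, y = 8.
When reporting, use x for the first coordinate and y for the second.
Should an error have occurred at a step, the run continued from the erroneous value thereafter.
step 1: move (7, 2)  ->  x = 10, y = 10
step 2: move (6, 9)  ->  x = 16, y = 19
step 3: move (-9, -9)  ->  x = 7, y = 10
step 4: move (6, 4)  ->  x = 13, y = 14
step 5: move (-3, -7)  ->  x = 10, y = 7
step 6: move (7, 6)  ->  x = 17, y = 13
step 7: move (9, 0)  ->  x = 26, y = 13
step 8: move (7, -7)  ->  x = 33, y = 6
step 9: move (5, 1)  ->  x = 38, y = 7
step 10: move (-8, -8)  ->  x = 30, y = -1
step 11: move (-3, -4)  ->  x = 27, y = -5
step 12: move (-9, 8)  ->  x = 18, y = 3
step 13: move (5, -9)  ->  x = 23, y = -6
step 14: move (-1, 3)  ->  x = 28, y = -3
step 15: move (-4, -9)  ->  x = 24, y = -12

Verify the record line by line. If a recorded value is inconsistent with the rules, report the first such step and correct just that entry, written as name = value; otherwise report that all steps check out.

1. x = 3 + (7) = 10, y = 8 + (2) = 10 (confirmed correct)
2. x = 10 + (6) = 16, y = 10 + (9) = 19 (checks out)
3. x = 16 + (-9) = 7, y = 19 + (-9) = 10 (agrees with the record)
4. x = 7 + (6) = 13, y = 10 + (4) = 14 (verified)
5. x = 13 + (-3) = 10, y = 14 + (-7) = 7 (exactly as logged)
6. x = 10 + (7) = 17, y = 7 + (6) = 13 (agrees with the record)
7. x = 17 + (9) = 26, y = 13 + (0) = 13 (same as recorded)
8. x = 26 + (7) = 33, y = 13 + (-7) = 6 (agrees with the record)
9. x = 33 + (5) = 38, y = 6 + (1) = 7 (matches)
10. x = 38 + (-8) = 30, y = 7 + (-8) = -1 (verified)
11. x = 30 + (-3) = 27, y = -1 + (-4) = -5 (in agreement)
12. x = 27 + (-9) = 18, y = -5 + (8) = 3 (verified)
13. x = 18 + (5) = 23, y = 3 + (-9) = -6 (same as recorded)
14. x = 23 + (-1) = 22, y = -6 + (3) = -3 (not what was recorded)
First deviation found at step 14; the corrected entry is x = 22.

step 14, x = 22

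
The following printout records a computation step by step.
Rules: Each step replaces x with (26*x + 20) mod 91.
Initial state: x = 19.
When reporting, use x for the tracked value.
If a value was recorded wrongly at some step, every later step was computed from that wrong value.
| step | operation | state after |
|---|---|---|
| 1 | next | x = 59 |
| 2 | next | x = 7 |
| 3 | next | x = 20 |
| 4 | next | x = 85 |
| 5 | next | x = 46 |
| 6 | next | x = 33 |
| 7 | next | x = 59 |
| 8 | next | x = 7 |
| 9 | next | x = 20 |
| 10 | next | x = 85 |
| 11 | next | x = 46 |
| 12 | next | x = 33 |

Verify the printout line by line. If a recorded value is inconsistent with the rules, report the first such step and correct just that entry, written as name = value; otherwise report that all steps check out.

Recomputing the run from the initial state:
step 1: x = 59
step 2: x = 7
step 3: x = 20
step 4: x = 85
step 5: x = 46
step 6: x = 33
step 7: x = 59
step 8: x = 7
step 9: x = 20
step 10: x = 85
step 11: x = 46
step 12: x = 33
This matches the printout at every step.

no error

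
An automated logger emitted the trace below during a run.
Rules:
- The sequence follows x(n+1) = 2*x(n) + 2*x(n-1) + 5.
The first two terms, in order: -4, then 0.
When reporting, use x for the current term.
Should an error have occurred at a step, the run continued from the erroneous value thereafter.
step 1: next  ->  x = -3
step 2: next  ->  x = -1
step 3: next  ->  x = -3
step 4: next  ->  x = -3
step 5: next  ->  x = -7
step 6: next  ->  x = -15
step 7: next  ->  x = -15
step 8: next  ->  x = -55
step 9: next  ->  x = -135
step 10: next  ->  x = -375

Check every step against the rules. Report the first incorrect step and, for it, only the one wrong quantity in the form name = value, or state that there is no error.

step 7, x = -39

Step 1: x = 2*(0) + (2)*(-4) + (5) = -3 — consistent with the trace.
Step 2: x = 2*(-3) + (2)*(0) + (5) = -1 — in agreement.
Step 3: x = 2*(-1) + (2)*(-3) + (5) = -3 — agrees with the trace.
Step 4: x = 2*(-3) + (2)*(-1) + (5) = -3 — no discrepancy.
Step 5: x = 2*(-3) + (2)*(-3) + (5) = -7 — consistent with the trace.
Step 6: x = 2*(-7) + (2)*(-3) + (5) = -15 — matches.
Step 7: x = 2*(-15) + (2)*(-7) + (5) = -39 — the trace disagrees here.
That makes step 7 the first incorrect line — x = -39 is what it should show.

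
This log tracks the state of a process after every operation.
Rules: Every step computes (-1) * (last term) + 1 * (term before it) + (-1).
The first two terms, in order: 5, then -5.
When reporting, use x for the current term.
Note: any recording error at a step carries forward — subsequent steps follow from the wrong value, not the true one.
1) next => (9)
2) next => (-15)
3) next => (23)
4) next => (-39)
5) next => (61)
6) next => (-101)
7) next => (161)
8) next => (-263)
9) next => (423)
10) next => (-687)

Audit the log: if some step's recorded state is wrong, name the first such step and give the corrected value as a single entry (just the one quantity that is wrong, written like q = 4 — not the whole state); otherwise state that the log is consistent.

step 1: x = -1*(-5) + (1)*(5) + (-1) = 9 -> consistent with the log
step 2: x = -1*(9) + (1)*(-5) + (-1) = -15 -> exactly as logged
step 3: x = -1*(-15) + (1)*(9) + (-1) = 23 -> exactly as logged
step 4: x = -1*(23) + (1)*(-15) + (-1) = -39 -> no discrepancy
step 5: x = -1*(-39) + (1)*(23) + (-1) = 61 -> verified
step 6: x = -1*(61) + (1)*(-39) + (-1) = -101 -> confirmed correct
step 7: x = -1*(-101) + (1)*(61) + (-1) = 161 -> checks out
step 8: x = -1*(161) + (1)*(-101) + (-1) = -263 -> agrees with the log
step 9: x = -1*(-263) + (1)*(161) + (-1) = 423 -> matches
step 10: x = -1*(423) + (1)*(-263) + (-1) = -687 -> verified
No step deviates from the rules.

no error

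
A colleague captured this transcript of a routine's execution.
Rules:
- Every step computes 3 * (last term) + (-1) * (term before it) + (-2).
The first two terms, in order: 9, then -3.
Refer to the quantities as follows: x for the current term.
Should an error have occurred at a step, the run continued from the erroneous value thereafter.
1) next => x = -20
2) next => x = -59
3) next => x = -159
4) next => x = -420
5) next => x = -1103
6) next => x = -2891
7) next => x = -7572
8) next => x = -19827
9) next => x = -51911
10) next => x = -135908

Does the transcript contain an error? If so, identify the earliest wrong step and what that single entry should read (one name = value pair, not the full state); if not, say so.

no error

1. x = 3*(-3) + (-1)*(9) + (-2) = -20 (no discrepancy)
2. x = 3*(-20) + (-1)*(-3) + (-2) = -59 (same as recorded)
3. x = 3*(-59) + (-1)*(-20) + (-2) = -159 (verified)
4. x = 3*(-159) + (-1)*(-59) + (-2) = -420 (verified)
5. x = 3*(-420) + (-1)*(-159) + (-2) = -1103 (same as recorded)
6. x = 3*(-1103) + (-1)*(-420) + (-2) = -2891 (matches)
7. x = 3*(-2891) + (-1)*(-1103) + (-2) = -7572 (same as recorded)
8. x = 3*(-7572) + (-1)*(-2891) + (-2) = -19827 (matches)
9. x = 3*(-19827) + (-1)*(-7572) + (-2) = -51911 (confirmed correct)
10. x = 3*(-51911) + (-1)*(-19827) + (-2) = -135908 (exactly as logged)
No step deviates from the rules.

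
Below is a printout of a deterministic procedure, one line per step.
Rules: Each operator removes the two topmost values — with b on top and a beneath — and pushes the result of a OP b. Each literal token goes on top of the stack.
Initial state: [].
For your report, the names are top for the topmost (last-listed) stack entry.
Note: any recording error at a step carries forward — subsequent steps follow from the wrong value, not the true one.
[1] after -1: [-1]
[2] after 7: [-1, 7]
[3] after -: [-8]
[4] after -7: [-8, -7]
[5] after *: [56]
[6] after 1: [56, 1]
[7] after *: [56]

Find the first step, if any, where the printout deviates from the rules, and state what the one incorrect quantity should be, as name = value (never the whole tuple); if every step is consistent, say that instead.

Recomputing the run from the initial state:
step 1: [-1]
step 2: [-1, 7]
step 3: [-8]
step 4: [-8, -7]
step 5: [56]
step 6: [56, 1]
step 7: [56]
This matches the printout at every step.

no error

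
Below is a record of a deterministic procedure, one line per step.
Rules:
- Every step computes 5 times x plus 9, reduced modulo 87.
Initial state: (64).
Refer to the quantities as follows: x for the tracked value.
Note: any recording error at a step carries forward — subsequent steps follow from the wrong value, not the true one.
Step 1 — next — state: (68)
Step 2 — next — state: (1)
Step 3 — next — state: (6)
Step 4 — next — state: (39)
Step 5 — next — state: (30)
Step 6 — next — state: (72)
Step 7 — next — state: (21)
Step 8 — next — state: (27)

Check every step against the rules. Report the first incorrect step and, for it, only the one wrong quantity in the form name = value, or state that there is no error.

step 3, x = 14

Step 1: x = (5*64 + 9) mod 87 = 68 — agrees with the record.
Step 2: x = (5*68 + 9) mod 87 = 1 — in agreement.
Step 3: x = (5*1 + 9) mod 87 = 14 — the recorded entry deviates here.
Step 3 is the first one off; corrected, x = 14.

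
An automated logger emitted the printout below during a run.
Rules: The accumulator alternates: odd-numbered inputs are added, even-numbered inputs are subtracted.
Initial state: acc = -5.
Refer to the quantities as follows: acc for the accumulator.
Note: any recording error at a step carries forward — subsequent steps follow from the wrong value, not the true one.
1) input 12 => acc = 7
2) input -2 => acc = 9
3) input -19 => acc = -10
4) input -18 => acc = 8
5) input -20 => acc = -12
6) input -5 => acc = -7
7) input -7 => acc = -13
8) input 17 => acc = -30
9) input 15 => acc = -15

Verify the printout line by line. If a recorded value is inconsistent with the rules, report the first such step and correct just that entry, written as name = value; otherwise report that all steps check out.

step 7, acc = -14

Recomputing the run from the initial state:
step 1: acc = 7
step 2: acc = 9
step 3: acc = -10
step 4: acc = 8
step 5: acc = -12
step 6: acc = -7
step 7: acc = -14
step 8: acc = -31
step 9: acc = -16
The first disagreement with the printout is at step 7, where the value should be acc = -14.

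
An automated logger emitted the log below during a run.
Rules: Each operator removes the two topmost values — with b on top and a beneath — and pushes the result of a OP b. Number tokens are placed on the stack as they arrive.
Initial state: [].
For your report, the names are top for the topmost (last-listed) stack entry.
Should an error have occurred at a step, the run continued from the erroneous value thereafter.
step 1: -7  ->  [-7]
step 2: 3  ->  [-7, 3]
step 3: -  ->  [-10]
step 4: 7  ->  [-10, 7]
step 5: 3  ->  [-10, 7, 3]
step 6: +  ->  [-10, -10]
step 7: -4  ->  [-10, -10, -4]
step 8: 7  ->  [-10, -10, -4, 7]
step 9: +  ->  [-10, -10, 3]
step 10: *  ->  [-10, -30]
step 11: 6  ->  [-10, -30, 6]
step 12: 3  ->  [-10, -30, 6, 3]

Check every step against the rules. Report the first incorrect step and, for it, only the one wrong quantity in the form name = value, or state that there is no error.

1. push -7: top = -7 (agrees with the log)
2. push 3: top = 3 (same as recorded)
3. -7 - 3 = -10 (checks out)
4. push 7: top = 7 (in agreement)
5. push 3: top = 3 (no discrepancy)
6. 7 + 3 = 10 (this is not what the log shows)
So the first discrepancy is step 6, where the right value is top = 10.

step 6, top = 10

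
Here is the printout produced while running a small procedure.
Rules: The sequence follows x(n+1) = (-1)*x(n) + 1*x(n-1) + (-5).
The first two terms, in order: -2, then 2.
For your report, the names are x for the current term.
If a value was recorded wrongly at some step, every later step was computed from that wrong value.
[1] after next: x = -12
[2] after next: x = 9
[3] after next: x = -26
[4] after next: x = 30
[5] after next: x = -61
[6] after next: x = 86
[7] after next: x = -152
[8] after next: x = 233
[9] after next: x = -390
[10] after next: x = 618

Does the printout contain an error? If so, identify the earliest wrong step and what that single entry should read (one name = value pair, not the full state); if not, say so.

step 1, x = -9

step 1: x = -1*(2) + (1)*(-2) + (-5) = -9 -> the printout disagrees here
Step 1 is the first one off; corrected, x = -9.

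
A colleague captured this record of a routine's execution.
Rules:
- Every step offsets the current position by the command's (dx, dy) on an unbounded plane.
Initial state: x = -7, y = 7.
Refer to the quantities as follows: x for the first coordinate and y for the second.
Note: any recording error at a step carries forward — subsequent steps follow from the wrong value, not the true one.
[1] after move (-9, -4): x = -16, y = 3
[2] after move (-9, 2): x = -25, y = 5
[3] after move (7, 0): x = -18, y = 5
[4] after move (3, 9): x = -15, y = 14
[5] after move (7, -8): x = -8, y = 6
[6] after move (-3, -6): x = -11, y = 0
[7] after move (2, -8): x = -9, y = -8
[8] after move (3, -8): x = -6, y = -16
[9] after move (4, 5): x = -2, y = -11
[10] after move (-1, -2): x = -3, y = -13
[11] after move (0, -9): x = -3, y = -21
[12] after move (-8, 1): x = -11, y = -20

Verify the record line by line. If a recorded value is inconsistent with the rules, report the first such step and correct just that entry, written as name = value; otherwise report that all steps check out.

Recomputing the run from the initial state:
step 1: x = -16, y = 3
step 2: x = -25, y = 5
step 3: x = -18, y = 5
step 4: x = -15, y = 14
step 5: x = -8, y = 6
step 6: x = -11, y = 0
step 7: x = -9, y = -8
step 8: x = -6, y = -16
step 9: x = -2, y = -11
step 10: x = -3, y = -13
step 11: x = -3, y = -22
step 12: x = -11, y = -21
The first disagreement with the record is at step 11, where the value should be y = -22.

step 11, y = -22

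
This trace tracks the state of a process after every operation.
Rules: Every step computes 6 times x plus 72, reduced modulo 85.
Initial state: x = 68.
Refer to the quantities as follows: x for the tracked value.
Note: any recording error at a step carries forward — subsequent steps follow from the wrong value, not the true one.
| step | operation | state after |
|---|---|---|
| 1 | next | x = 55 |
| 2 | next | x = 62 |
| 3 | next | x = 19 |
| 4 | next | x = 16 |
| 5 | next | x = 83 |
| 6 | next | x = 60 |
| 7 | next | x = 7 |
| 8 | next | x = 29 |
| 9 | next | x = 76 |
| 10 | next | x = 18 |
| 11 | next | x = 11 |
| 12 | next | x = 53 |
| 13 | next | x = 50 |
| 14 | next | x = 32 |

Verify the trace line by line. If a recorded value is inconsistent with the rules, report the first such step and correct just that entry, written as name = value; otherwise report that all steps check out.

Recomputing the run from the initial state:
step 1: x = 55
step 2: x = 62
step 3: x = 19
step 4: x = 16
step 5: x = 83
step 6: x = 60
step 7: x = 7
step 8: x = 29
step 9: x = 76
step 10: x = 18
step 11: x = 10
step 12: x = 47
step 13: x = 14
step 14: x = 71
The first disagreement with the trace is at step 11, where the value should be x = 10.

step 11, x = 10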